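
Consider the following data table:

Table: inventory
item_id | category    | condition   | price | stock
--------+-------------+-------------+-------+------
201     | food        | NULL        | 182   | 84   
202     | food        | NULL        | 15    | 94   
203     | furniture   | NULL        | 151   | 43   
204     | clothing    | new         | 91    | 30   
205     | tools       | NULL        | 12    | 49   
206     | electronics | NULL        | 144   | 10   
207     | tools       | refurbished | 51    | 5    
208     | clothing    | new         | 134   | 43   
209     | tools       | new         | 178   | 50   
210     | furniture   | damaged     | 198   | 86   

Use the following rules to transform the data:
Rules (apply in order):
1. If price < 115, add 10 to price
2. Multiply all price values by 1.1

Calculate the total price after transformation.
1315.6

Step 1: Apply Rule 1 - Add 10 to records with price < 115
  - 4 records affected: 169 + (4 × 10) = 209
  - Unaffected records: 987
  - Sum after Rule 1: 1196
Step 2: Apply Rule 2 - Multiply all by 1.1
  - 1196 × 1.1 = 1315.6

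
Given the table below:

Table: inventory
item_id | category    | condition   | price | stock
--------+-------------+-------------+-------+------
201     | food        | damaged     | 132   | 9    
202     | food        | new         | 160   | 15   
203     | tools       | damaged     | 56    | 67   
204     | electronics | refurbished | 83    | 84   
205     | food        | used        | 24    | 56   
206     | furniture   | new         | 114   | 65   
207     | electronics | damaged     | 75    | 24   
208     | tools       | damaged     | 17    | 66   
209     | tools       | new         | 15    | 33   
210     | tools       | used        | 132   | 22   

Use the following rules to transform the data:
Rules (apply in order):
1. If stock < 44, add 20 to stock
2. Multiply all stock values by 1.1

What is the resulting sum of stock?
595.1

Step 1: Apply Rule 1 - Add 20 to records with stock < 44
  - 5 records affected: 103 + (5 × 20) = 203
  - Unaffected records: 338
  - Sum after Rule 1: 541
Step 2: Apply Rule 2 - Multiply all by 1.1
  - 541 × 1.1 = 595.1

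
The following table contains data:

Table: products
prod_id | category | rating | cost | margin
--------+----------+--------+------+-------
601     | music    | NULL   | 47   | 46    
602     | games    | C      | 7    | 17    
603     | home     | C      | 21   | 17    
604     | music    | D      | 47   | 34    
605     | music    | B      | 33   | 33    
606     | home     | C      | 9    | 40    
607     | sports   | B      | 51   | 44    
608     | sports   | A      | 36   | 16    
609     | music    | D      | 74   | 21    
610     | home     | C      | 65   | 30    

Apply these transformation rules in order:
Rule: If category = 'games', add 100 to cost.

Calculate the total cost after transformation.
490

Step 1: Count records where category = 'games': 1
Step 2: Total bonus added: 1 × 100 = 100
Step 3: Original sum of cost: 390
Step 4: Final sum = 390 + 100 = 490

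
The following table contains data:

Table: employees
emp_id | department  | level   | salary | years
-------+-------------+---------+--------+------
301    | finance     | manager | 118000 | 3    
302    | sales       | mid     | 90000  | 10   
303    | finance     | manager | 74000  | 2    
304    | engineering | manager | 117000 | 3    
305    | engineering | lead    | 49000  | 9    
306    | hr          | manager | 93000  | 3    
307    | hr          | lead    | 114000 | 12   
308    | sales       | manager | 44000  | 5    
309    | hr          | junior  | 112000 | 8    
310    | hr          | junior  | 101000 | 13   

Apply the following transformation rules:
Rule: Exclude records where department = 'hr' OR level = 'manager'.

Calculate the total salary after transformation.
139000

Step 1: Find records where department = 'hr' OR level = 'manager'
Step 2: 8 records match, summing to 773000
Step 3: Original sum: 912000
Step 4: Remaining sum = 912000 - 773000 = 139000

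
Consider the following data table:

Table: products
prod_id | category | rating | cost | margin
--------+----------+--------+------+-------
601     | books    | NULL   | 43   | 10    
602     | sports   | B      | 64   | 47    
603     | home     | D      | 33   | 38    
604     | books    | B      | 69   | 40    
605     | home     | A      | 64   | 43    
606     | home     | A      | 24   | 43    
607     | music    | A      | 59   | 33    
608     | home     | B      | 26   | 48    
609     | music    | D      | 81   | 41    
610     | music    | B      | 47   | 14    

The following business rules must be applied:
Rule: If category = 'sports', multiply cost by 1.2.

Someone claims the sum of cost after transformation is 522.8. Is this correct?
Yes, the result is correct.

Step 1: Calculate the correct sum after transformation
Step 2: Apply multiplier 1.2 to records where category = 'sports'
Step 3: Correct result = 522.8
Step 4: Claimed result = 522.8
Step 5: 522.8 = 522.8 ✓
Conclusion: The claimed result is correct.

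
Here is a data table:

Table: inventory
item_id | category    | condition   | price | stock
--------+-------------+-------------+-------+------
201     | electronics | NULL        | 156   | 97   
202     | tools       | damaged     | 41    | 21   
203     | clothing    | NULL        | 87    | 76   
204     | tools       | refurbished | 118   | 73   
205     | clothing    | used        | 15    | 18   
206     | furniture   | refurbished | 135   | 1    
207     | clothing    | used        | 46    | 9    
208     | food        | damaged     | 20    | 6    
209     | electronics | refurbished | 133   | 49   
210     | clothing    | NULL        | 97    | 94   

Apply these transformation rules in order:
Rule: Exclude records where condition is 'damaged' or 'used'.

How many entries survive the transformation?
6

Step 1: Count records to exclude
  - 2 (damaged) + 2 (used) = 4 records
Step 2: Total records: 10
Step 3: Remaining = 10 - 4 = 6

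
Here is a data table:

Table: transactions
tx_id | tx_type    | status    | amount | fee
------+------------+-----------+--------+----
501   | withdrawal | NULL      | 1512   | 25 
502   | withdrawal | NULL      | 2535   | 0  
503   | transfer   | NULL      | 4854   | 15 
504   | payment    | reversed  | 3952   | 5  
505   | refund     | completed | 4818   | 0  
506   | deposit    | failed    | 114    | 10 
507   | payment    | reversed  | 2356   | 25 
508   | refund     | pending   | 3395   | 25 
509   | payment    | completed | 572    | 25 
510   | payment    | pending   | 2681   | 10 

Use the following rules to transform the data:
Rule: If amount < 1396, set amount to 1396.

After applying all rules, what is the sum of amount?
28895

Step 1: 2 records have amount < 1396
Step 2: These records originally summed to 686
Step 3: After setting to minimum: 2 × 1396 = 2792
Step 4: Unaffected records sum: 26103
Step 5: Final sum = 2792 + 26103 = 28895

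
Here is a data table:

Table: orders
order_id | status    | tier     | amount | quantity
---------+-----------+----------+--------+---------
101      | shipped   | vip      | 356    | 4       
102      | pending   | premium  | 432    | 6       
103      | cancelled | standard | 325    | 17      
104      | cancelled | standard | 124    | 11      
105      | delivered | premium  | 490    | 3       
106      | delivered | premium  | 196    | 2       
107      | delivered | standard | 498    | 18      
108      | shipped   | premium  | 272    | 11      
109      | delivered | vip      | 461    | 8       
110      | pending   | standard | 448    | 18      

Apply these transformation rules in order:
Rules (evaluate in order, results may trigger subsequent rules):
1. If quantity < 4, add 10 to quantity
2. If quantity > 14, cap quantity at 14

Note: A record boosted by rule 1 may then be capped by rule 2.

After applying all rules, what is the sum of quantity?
107

Step 1: Apply rule 1 to records with quantity < 4
  - 2 records get bonus of 10
  - Of these, 0 records then exceed 14 and get capped
Step 2: Apply rule 2 to records with quantity > 14
  - 3 records (original) are capped
Step 3: Calculate final sum = 107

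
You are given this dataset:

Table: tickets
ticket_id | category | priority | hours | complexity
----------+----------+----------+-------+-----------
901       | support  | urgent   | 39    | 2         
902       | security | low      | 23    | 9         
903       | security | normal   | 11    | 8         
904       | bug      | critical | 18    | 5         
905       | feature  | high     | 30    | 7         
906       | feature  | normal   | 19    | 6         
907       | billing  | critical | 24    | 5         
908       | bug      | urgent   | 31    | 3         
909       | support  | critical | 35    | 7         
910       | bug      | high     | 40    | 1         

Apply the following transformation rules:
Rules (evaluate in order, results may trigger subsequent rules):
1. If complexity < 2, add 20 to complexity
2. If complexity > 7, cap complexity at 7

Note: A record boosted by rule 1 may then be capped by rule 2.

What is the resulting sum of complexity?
56

Step 1: Apply rule 1 to records with complexity < 2
  - 1 records get bonus of 20
  - Of these, 1 records then exceed 7 and get capped
Step 2: Apply rule 2 to records with complexity > 7
  - 2 records (original) are capped
Step 3: Calculate final sum = 56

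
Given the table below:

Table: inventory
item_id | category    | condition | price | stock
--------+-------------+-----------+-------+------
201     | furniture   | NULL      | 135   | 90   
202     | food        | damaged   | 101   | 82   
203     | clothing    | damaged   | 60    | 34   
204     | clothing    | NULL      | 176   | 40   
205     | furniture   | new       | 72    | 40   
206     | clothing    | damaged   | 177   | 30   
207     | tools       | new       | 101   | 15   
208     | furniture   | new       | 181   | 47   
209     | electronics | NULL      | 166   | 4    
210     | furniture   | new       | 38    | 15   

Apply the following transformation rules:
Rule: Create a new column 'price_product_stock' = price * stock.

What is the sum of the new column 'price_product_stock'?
48958

Step 1: For each record, compute price * stock
Example calculations:
  135 * 90 = 12150
  101 * 82 = 8282
  60 * 34 = 2040
  ...
Step 2: Sum all derived values
Step 3: Total = 48958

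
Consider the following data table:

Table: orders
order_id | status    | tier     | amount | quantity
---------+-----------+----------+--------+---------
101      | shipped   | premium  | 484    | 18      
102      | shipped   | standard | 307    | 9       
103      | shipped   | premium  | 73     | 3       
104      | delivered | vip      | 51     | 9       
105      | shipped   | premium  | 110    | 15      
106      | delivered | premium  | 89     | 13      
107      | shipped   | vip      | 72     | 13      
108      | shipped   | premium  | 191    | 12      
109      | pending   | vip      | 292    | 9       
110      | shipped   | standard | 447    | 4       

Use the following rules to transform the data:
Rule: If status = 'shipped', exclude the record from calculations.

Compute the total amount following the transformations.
432

Step 1: Identify records where status = 'shipped'
Step 2: The excluded records sum to 1684
Step 3: Original total amount = 2116
Step 4: Remaining total = 2116 - 1684 = 432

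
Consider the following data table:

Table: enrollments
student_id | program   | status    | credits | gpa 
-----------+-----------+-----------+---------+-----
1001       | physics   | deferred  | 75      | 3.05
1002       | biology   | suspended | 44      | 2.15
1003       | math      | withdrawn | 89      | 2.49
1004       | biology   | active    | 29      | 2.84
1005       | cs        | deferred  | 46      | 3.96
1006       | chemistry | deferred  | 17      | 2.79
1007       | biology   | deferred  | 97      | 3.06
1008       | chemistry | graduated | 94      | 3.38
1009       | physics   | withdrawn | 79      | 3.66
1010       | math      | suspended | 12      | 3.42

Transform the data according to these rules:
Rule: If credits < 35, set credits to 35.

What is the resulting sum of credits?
629

Step 1: 3 records have credits < 35
Step 2: These records originally summed to 58
Step 3: After setting to minimum: 3 × 35 = 105
Step 4: Unaffected records sum: 524
Step 5: Final sum = 105 + 524 = 629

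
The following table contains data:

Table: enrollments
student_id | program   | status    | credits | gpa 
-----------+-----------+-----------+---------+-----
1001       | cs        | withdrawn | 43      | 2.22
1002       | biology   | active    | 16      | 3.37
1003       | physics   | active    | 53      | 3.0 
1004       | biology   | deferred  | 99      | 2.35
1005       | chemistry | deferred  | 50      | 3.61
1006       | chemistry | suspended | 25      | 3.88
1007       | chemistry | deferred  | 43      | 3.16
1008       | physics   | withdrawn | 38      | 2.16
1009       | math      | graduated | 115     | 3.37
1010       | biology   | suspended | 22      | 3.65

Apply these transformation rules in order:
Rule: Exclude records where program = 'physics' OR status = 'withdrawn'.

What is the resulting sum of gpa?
23.39

Step 1: Find records where program = 'physics' OR status = 'withdrawn'
Step 2: 3 records match, summing to 7.38
Step 3: Original sum: 30.77
Step 4: Remaining sum = 30.77 - 7.38 = 23.39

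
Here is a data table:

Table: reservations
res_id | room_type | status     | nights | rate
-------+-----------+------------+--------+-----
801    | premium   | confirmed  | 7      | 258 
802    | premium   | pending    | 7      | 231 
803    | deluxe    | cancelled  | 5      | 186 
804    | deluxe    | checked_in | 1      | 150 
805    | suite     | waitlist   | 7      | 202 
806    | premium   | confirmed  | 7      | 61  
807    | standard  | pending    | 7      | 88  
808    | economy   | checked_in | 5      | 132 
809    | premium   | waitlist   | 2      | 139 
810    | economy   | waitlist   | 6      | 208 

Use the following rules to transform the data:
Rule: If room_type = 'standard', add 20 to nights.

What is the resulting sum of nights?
74

Step 1: Count records where room_type = 'standard': 1
Step 2: Total bonus added: 1 × 20 = 20
Step 3: Original sum of nights: 54
Step 4: Final sum = 54 + 20 = 74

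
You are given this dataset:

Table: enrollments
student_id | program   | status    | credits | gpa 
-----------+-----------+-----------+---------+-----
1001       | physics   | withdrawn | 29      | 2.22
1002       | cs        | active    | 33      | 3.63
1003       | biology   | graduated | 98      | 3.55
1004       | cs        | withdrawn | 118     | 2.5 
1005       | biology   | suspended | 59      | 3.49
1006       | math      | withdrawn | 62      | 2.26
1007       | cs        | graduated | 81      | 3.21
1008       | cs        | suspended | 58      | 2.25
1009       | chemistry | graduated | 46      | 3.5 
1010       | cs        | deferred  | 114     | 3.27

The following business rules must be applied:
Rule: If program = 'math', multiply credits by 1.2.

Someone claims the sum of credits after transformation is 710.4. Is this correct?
Yes, the result is correct.

Step 1: Calculate the correct sum after transformation
Step 2: Apply multiplier 1.2 to records where program = 'math'
Step 3: Correct result = 710.4
Step 4: Claimed result = 710.4
Step 5: 710.4 = 710.4 ✓
Conclusion: The claimed result is correct.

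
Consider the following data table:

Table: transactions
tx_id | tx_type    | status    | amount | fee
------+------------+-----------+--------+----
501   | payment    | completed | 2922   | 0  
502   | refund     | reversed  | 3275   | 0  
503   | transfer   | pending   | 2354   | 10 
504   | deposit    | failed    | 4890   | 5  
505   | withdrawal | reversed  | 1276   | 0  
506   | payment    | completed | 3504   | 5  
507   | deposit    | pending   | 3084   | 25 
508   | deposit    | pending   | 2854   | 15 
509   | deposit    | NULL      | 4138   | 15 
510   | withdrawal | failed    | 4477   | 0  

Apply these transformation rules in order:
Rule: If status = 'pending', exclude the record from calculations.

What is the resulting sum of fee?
25

Step 1: Identify records where status = 'pending'
Step 2: The excluded records sum to 50
Step 3: Original total fee = 75
Step 4: Remaining total = 75 - 50 = 25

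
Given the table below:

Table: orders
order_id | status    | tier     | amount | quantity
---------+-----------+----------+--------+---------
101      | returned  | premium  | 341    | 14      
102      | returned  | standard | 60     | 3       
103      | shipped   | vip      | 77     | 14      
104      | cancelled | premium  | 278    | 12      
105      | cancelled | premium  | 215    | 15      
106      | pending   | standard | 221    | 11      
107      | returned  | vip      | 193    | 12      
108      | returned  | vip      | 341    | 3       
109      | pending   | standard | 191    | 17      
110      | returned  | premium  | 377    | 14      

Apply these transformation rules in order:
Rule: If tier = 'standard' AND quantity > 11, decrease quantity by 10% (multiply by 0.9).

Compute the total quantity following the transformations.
113.3

Step 1: Find records where tier = 'standard' AND quantity > 11
Step 2: 1 records match, summing to 17
Step 3: After multiplier: 17 × 0.9 = 15.3
Step 4: Unaffected records sum: 98
Step 5: Final sum = 15.3 + 98 = 113.3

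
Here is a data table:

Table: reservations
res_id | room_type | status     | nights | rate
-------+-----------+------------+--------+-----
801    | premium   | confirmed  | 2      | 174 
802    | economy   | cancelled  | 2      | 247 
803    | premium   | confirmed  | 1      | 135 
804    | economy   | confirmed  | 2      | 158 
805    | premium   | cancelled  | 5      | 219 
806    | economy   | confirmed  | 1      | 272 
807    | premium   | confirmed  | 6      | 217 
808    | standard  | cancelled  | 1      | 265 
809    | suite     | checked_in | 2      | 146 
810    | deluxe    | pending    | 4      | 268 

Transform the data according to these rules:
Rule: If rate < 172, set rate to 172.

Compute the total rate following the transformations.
2178

Step 1: 3 records have rate < 172
Step 2: These records originally summed to 439
Step 3: After setting to minimum: 3 × 172 = 516
Step 4: Unaffected records sum: 1662
Step 5: Final sum = 516 + 1662 = 2178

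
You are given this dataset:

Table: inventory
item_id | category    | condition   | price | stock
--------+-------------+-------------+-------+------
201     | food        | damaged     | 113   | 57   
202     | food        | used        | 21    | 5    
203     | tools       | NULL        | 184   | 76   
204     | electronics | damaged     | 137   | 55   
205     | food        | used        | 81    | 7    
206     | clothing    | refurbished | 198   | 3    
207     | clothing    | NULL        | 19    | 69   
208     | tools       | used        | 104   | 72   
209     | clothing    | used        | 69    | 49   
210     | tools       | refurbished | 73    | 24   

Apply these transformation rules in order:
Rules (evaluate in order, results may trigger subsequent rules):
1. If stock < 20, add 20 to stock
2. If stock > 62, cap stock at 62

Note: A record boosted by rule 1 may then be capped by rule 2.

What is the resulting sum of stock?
446

Step 1: Apply rule 1 to records with stock < 20
  - 3 records get bonus of 20
  - Of these, 0 records then exceed 62 and get capped
Step 2: Apply rule 2 to records with stock > 62
  - 3 records (original) are capped
Step 3: Calculate final sum = 446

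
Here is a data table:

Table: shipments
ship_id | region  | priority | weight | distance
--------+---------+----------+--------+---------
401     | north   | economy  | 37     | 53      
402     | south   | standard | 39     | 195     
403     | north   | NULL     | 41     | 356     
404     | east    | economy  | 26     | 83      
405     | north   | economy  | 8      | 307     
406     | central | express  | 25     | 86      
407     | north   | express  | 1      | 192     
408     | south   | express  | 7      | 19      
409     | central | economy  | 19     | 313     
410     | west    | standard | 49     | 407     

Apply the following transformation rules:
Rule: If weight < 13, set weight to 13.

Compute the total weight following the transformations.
275

Step 1: 3 records have weight < 13
Step 2: These records originally summed to 16
Step 3: After setting to minimum: 3 × 13 = 39
Step 4: Unaffected records sum: 236
Step 5: Final sum = 39 + 236 = 275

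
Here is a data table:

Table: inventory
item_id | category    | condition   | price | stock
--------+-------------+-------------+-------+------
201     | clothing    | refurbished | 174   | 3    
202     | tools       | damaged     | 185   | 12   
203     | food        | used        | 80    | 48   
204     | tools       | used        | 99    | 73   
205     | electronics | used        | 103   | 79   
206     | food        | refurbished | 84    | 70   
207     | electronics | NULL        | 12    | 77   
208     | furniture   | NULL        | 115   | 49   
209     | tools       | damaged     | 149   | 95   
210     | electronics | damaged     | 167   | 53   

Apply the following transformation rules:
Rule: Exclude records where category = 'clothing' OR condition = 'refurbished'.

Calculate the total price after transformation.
910

Step 1: Find records where category = 'clothing' OR condition = 'refurbished'
Step 2: 2 records match, summing to 258
Step 3: Original sum: 1168
Step 4: Remaining sum = 1168 - 258 = 910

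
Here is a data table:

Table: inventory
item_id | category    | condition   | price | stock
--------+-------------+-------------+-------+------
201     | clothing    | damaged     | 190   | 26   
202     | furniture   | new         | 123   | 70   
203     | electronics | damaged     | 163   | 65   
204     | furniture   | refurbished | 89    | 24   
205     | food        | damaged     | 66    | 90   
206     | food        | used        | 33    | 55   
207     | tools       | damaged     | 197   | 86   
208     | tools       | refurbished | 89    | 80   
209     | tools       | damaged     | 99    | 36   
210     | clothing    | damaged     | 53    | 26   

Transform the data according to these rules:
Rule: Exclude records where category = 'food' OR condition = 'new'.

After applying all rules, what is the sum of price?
880

Step 1: Find records where category = 'food' OR condition = 'new'
Step 2: 3 records match, summing to 222
Step 3: Original sum: 1102
Step 4: Remaining sum = 1102 - 222 = 880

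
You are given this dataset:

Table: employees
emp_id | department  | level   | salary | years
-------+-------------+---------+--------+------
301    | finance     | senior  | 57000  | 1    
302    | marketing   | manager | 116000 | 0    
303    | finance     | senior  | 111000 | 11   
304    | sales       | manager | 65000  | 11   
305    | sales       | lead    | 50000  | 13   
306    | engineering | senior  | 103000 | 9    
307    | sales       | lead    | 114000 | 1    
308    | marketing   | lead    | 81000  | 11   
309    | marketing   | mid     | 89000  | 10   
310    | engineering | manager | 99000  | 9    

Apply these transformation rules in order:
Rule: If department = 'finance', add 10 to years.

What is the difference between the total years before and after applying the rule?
20

Step 1: Original sum of years = 76
Step 2: 2 records have department = 'finance'
Step 3: Each affected record changes by 10
Step 4: Total change = 2 × 10 = 20
Step 5: New sum = 76 + 20 = 96
Step 6: Difference = |96 - 76| = 20
        (Sum increased by 20)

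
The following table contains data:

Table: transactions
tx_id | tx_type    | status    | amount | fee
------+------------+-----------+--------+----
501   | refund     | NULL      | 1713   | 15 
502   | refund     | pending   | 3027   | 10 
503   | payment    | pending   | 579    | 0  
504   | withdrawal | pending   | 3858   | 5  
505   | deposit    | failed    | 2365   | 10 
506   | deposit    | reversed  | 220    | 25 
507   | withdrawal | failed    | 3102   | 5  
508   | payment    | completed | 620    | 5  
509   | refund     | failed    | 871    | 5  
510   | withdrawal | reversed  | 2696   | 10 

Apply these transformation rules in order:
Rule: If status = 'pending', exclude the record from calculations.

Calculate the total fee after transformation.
75

Step 1: Identify records where status = 'pending'
Step 2: The excluded records sum to 15
Step 3: Original total fee = 90
Step 4: Remaining total = 90 - 15 = 75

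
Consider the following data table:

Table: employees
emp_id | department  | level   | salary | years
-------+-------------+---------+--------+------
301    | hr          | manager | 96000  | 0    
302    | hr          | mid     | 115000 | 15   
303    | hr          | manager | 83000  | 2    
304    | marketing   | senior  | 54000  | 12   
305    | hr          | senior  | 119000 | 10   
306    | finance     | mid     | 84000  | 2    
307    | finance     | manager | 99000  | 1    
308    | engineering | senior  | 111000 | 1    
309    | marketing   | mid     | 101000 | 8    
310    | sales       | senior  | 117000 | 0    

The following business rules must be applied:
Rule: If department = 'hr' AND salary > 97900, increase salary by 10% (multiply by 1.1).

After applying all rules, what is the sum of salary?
1002400.0

Step 1: Find records where department = 'hr' AND salary > 97900
Step 2: 2 records match, summing to 234000
Step 3: After multiplier: 234000 × 1.1 = 257400.0
Step 4: Unaffected records sum: 745000
Step 5: Final sum = 257400.0 + 745000 = 1002400.0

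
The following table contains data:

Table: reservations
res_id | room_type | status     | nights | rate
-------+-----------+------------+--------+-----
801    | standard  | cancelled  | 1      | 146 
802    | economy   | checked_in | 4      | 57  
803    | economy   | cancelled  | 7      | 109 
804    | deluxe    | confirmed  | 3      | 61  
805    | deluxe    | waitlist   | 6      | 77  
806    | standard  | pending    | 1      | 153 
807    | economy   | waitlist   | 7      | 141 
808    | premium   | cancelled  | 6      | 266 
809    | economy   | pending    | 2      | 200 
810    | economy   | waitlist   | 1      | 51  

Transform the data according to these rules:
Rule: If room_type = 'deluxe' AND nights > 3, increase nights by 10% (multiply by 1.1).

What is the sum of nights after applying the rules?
38.6

Step 1: Find records where room_type = 'deluxe' AND nights > 3
Step 2: 1 records match, summing to 6
Step 3: After multiplier: 6 × 1.1 = 6.6
Step 4: Unaffected records sum: 32
Step 5: Final sum = 6.6 + 32 = 38.6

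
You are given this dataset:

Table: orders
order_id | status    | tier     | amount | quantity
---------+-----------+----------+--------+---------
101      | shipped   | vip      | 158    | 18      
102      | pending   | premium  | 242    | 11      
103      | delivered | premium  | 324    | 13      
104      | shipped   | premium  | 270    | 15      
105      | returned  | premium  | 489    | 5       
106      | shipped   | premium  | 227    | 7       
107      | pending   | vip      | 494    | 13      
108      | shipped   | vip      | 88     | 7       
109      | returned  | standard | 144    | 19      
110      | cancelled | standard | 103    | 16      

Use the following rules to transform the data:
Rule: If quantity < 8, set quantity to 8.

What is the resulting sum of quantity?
129

Step 1: 3 records have quantity < 8
Step 2: These records originally summed to 19
Step 3: After setting to minimum: 3 × 8 = 24
Step 4: Unaffected records sum: 105
Step 5: Final sum = 24 + 105 = 129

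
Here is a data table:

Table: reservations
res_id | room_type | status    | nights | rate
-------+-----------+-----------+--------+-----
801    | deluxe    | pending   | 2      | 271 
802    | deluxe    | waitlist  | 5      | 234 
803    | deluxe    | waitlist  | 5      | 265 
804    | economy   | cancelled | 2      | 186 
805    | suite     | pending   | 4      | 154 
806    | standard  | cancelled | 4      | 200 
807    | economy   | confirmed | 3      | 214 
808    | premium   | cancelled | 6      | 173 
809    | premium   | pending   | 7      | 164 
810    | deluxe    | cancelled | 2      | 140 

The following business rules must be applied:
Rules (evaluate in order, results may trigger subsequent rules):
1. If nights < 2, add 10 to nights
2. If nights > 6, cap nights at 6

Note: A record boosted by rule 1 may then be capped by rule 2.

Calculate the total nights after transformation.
39

Step 1: Apply rule 1 to records with nights < 2
  - 0 records get bonus of 10
  - Of these, 0 records then exceed 6 and get capped
Step 2: Apply rule 2 to records with nights > 6
  - 1 records (original) are capped
Step 3: Calculate final sum = 39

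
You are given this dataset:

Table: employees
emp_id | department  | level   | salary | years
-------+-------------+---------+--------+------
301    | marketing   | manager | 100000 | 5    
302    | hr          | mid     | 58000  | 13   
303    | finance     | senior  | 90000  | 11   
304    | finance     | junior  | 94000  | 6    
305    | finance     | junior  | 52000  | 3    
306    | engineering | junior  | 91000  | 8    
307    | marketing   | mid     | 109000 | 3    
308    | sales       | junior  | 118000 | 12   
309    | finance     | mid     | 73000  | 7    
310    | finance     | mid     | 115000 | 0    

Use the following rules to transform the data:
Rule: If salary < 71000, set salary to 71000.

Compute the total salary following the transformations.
932000

Step 1: 2 records have salary < 71000
Step 2: These records originally summed to 110000
Step 3: After setting to minimum: 2 × 71000 = 142000
Step 4: Unaffected records sum: 790000
Step 5: Final sum = 142000 + 790000 = 932000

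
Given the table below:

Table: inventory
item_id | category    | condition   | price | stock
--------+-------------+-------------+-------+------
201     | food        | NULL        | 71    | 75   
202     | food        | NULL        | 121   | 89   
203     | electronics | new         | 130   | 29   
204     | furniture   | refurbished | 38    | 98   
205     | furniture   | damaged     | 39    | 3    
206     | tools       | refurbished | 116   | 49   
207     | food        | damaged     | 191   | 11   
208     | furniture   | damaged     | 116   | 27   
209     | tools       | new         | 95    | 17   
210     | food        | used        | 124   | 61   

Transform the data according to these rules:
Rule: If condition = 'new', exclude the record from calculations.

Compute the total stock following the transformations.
413

Step 1: Identify records where condition = 'new'
Step 2: The excluded records sum to 46
Step 3: Original total stock = 459
Step 4: Remaining total = 459 - 46 = 413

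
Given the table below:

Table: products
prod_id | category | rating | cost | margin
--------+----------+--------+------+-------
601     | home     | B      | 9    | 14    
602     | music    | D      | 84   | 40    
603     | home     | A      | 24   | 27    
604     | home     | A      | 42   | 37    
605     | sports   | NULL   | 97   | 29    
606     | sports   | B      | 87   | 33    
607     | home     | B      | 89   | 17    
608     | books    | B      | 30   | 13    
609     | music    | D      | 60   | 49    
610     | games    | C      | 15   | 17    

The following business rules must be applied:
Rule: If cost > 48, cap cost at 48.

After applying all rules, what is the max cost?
48

Step 1: Original maximum cost = 97
Step 2: Apply cap at 48
Step 3: 5 records had cost > 48 and were capped
Step 4: Maximum after transformation = 48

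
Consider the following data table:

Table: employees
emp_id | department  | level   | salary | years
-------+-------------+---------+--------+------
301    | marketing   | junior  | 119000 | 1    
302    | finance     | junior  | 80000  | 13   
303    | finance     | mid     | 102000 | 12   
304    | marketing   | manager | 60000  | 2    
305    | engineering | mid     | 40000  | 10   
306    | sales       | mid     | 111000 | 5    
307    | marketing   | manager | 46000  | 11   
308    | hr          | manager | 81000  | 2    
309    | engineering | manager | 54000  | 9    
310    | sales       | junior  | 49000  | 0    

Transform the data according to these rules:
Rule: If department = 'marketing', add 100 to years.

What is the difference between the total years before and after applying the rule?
300

Step 1: Original sum of years = 65
Step 2: 3 records have department = 'marketing'
Step 3: Each affected record changes by 100
Step 4: Total change = 3 × 100 = 300
Step 5: New sum = 65 + 300 = 365
Step 6: Difference = |365 - 65| = 300
        (Sum increased by 300)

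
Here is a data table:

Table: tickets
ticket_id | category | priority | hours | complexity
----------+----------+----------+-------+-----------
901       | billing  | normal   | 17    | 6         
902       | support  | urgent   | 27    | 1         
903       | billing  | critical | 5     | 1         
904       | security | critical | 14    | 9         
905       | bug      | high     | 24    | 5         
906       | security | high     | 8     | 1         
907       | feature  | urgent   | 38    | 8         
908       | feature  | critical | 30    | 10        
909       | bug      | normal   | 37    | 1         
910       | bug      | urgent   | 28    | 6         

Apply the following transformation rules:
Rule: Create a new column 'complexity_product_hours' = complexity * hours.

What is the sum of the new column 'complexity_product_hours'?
1197

Step 1: For each record, compute complexity * hours
Example calculations:
  6 * 17 = 102
  1 * 27 = 27
  1 * 5 = 5
  ...
Step 2: Sum all derived values
Step 3: Total = 1197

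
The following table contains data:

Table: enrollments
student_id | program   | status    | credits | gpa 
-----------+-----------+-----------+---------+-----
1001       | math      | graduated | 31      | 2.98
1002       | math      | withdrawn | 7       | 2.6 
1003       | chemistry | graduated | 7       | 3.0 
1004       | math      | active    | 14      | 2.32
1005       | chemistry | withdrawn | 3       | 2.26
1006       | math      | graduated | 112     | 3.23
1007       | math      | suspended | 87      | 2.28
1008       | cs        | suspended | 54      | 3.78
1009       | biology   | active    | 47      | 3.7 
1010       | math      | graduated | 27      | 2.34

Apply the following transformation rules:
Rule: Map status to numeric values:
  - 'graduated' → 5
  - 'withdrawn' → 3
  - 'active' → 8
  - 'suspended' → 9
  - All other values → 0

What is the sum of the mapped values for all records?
60

Step 1: Apply mapping to each record
Step 2: Count by status:
  'graduated': 4 records × 5 = 20
  'withdrawn': 2 records × 3 = 6
  'active': 2 records × 8 = 16
  'suspended': 2 records × 9 = 18
Step 3: Sum all mapped values = 60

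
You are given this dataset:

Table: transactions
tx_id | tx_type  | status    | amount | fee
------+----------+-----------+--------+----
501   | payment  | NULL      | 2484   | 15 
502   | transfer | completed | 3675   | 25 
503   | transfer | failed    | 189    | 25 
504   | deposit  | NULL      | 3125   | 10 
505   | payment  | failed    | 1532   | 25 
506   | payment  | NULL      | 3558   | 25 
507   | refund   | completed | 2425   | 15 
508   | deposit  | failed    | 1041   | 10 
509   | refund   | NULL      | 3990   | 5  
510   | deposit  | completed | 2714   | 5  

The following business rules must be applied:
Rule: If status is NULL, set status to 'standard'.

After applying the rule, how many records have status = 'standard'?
4

Step 1: Count records where status IS NULL
Step 2: Found 4 records with NULL status
Step 3: These records will have status set to 'standard'
Step 4: Records already having status = 'standard': 0
Step 5: Answer: 4 + 0 = 4 records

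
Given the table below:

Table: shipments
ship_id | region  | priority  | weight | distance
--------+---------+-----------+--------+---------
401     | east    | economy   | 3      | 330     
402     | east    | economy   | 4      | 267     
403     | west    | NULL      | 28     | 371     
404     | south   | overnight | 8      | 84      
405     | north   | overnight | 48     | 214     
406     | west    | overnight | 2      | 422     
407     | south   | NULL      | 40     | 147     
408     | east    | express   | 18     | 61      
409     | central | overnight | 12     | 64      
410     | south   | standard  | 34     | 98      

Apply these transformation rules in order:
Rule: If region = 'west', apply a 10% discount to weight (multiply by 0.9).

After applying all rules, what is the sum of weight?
194.0

Step 1: Records with region = 'west' have total weight = 30
Step 2: Apply multiplier: 30 × 0.9 = 27.0
Step 3: Other records total: 167
Step 4: Final sum = 27.0 + 167 = 194.0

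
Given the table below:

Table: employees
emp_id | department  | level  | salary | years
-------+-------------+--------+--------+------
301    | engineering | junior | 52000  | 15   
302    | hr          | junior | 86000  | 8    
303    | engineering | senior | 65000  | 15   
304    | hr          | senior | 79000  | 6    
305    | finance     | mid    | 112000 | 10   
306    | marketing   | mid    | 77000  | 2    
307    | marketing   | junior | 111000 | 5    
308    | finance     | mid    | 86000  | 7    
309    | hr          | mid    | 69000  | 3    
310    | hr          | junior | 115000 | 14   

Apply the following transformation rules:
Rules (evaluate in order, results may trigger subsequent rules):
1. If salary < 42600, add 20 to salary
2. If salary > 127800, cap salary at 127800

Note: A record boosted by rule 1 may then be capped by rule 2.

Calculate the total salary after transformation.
852000

Step 1: Apply rule 1 to records with salary < 42600
  - 0 records get bonus of 20
  - Of these, 0 records then exceed 127800 and get capped
Step 2: Apply rule 2 to records with salary > 127800
  - 0 records (original) are capped
Step 3: Calculate final sum = 852000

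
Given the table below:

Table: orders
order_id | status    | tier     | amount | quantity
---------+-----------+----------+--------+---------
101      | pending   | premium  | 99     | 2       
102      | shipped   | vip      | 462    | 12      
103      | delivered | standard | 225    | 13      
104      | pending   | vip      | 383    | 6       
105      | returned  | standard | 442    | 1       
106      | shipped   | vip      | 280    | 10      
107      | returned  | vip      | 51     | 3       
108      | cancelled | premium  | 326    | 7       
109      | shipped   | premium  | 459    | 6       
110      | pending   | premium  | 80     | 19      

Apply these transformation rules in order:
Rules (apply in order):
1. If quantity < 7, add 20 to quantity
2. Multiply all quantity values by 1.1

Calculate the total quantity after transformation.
196.9

Step 1: Apply Rule 1 - Add 20 to records with quantity < 7
  - 5 records affected: 18 + (5 × 20) = 118
  - Unaffected records: 61
  - Sum after Rule 1: 179
Step 2: Apply Rule 2 - Multiply all by 1.1
  - 179 × 1.1 = 196.9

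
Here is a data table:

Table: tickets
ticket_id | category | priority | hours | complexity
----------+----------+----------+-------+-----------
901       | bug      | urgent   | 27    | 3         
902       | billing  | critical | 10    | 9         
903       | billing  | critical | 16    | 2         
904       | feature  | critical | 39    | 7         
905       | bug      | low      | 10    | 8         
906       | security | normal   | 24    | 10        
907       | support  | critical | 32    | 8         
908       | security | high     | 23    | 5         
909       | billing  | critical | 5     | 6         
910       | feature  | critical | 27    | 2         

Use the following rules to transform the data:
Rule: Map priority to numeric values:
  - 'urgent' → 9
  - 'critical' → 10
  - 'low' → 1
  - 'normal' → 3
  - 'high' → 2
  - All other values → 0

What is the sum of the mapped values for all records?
75

Step 1: Apply mapping to each record
Step 2: Count by status:
  'urgent': 1 records × 9 = 9
  'critical': 6 records × 10 = 60
  'low': 1 records × 1 = 1
  'normal': 1 records × 3 = 3
  'high': 1 records × 2 = 2
Step 3: Sum all mapped values = 75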